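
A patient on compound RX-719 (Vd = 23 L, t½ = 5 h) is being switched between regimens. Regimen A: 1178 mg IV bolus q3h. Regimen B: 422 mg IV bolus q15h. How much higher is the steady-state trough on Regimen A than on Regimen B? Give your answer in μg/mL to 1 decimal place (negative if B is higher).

Regimen A: f = (1/2)^(3/5) ≈ 0.6598; Cmin,ss = (1178/23)·f/(1−f) ≈ 99.333 μg/mL.
Regimen B: f = (1/2)^(15/5) ≈ 0.1250; Cmin,ss = (422/23)·f/(1−f) ≈ 2.621 μg/mL.
Difference ≈ 99.333 − 2.621 ≈ 96.712 μg/mL.

96.7 μg/mL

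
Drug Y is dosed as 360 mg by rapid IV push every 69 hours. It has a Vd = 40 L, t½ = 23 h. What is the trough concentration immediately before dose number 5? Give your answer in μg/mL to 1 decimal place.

f = (1/2)^(τ/t½) = (1/2)^(69/23) ≈ 0.1250.
C₀ = D/Vd = 360/40 ≈ 9.000 μg/mL.
Before the 5th dose, 4 doses have been given. Superposition: Cmin = C₀·(f + f² + … + f^4).
≈ 9.000 × (0.1250 + 0.0156 + 0.0020 + 0.0002) ≈ 9.000 × 0.1428 ≈ 1.285 μg/mL.

1.3 μg/mL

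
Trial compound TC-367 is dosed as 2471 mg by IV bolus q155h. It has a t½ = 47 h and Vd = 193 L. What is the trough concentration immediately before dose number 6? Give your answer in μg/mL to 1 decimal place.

f = (1/2)^(τ/t½) = (1/2)^(155/47) ≈ 0.1017.
C₀ = D/Vd = 2471/193 ≈ 12.803 μg/mL.
Before the 6th dose, 5 doses have been given. Superposition: Cmin = C₀·(f + f² + … + f^5).
≈ 12.803 × (0.1017 + 0.0103 + 0.0011 + 0.0001 + 0.0000) ≈ 12.803 × 0.1132 ≈ 1.449 μg/mL.

1.4 μg/mL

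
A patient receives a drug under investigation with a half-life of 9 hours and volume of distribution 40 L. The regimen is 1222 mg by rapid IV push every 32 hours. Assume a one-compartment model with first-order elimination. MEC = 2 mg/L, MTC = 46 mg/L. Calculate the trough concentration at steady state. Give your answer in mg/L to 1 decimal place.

2.8 mg/L

Over one 32-h interval, 32/9 ≈ 3.5556 half-lives elapse, leaving f ≈ 0.0850 of each dose.
Accumulation ratio R = 1/(1 − f) ≈ 1/0.9150 ≈ 1.0929.
Each bolus raises the concentration by D/Vd = 1222/40 ≈ 30.550 mg/L.
Cmax,ss = C₀/(1 − f) ≈ 30.550/0.9150 ≈ 33.388 mg/L.
One interval later, Cmin,ss = Cmax,ss·e^(−kτ) ≈ 33.388 × 0.0850 ≈ 2.838 mg/L.
Trough 2.8 mg/L vs MEC 2 mg/L: adequate.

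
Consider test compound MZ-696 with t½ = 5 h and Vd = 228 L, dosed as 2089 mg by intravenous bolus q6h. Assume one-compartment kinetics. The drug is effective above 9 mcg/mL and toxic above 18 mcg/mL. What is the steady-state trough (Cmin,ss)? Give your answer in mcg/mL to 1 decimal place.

7.1 mcg/mL

Over one 6-h interval, 6/5 ≈ 1.2 half-lives elapse, leaving f ≈ 0.4353 of each dose.
Accumulation ratio R = 1/(1 − f) ≈ 1/0.5647 ≈ 1.7709.
Each bolus raises the concentration by D/Vd = 2089/228 ≈ 9.162 mcg/mL.
Steady-state peak Cmax,ss = C₀·R ≈ 9.162 × 1.7709 ≈ 16.225 mcg/mL.
One interval later, Cmin,ss = Cmax,ss·e^(−kτ) ≈ 16.225 × 0.4353 ≈ 7.063 mcg/mL.
Trough 7.1 mcg/mL vs MEC 9 mcg/mL: subtherapeutic.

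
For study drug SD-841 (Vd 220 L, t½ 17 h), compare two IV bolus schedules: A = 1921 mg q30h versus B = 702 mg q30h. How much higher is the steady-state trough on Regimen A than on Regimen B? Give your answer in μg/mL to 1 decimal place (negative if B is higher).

Regimen A: f = (1/2)^(30/17) ≈ 0.2943; Cmin,ss = (1921/220)·f/(1−f) ≈ 3.641 μg/mL.
Regimen B: f = (1/2)^(30/17) ≈ 0.2943; Cmin,ss = (702/220)·f/(1−f) ≈ 1.331 μg/mL.
Difference ≈ 3.641 − 1.331 ≈ 2.310 μg/mL.

2.3 μg/mL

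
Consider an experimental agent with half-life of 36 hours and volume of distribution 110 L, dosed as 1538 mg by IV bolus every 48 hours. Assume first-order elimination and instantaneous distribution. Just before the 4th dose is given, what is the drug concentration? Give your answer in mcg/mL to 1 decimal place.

8.6 mcg/mL

f = (1/2)^(τ/t½) = (1/2)^(48/36) ≈ 0.3969.
C₀ = D/Vd = 1538/110 ≈ 13.982 mcg/mL.
Before the 4th dose, 3 doses have been given. Superposition: Cmin = C₀·(f + f² + … + f^3).
≈ 13.982 × (0.3969 + 0.1575 + 0.0625) ≈ 13.982 × 0.6169 ≈ 8.625 mcg/mL.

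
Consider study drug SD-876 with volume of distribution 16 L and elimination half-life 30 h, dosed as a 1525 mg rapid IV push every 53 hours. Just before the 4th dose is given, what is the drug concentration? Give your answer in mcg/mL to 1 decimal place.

f = (1/2)^(τ/t½) = (1/2)^(53/30) ≈ 0.2939.
C₀ = D/Vd = 1525/16 ≈ 95.312 mcg/mL.
Before the 4th dose, 3 doses have been given. Superposition: Cmin = C₀·(f + f² + … + f^3).
≈ 95.312 × (0.2939 + 0.0864 + 0.0254) ≈ 95.312 × 0.4057 ≈ 38.668 mcg/mL.

38.7 mcg/mL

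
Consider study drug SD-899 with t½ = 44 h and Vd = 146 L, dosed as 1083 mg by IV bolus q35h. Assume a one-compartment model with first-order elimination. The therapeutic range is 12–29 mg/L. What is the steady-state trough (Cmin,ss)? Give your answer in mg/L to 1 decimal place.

Over one 35-h interval, 35/44 ≈ 0.79545 half-lives elapse, leaving f ≈ 0.5762 of each dose.
Single-dose peak C₀ = D/Vd = 1083/146 ≈ 7.418 mg/L.
Steady-state trough Cmin,ss = C₀·f/(1−f) ≈ 7.418 × 0.5762/0.4238 ≈ 10.086 mg/L.
Trough 10.1 mg/L vs MEC 12 mg/L: subtherapeutic.

10.1 mg/L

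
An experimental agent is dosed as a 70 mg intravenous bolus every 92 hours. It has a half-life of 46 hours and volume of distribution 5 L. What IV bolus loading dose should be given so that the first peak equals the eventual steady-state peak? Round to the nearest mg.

f = (1/2)^(92/46) ≈ 0.250000; accumulation ratio R = 1/(1−f) ≈ 1.33333.
Loading dose to hit Cmax,ss on first dose: D_load = D_maint·R ≈ 70 × 1.33333 ≈ 93.33 mg.

93 mg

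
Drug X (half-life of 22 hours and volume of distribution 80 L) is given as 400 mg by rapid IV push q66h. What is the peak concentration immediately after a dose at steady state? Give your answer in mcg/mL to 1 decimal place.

τ = 66 h = 3 half-lives, so f = (1/2)^3 = 0.125.
At steady state, R = 1/(1 − 0.125) = 8/7.
Single-dose peak C₀ = D/Vd = 400/80 = 5 mcg/mL.
Steady-state peak Cmax,ss = C₀·R = 5 × 8/7 ≈ 5.714 mcg/mL.

5.7 mcg/mL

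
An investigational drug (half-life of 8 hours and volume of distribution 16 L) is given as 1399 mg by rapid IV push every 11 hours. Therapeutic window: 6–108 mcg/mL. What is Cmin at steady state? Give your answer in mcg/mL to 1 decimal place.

Over one 11-h interval, 11/8 ≈ 1.375 half-lives elapse, leaving f ≈ 0.3856 of each dose.
At steady state, accumulation factor R = 1/(1 − e^(−kτ)) ≈ 1.6276.
Each bolus raises the concentration by D/Vd = 1399/16 ≈ 87.438 mcg/mL.
Cmax,ss = C₀/(1 − f) ≈ 87.438/0.6144 ≈ 142.314 mcg/mL.
Steady-state trough Cmin,ss = Cmax,ss·f ≈ 142.314 × 0.3856 ≈ 54.876 mcg/mL.
Trough 54.9 mcg/mL vs MEC 6 mcg/mL: adequate.

54.9 mcg/mL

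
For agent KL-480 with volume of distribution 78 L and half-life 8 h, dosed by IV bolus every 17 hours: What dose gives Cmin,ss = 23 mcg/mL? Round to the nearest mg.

6031 mg

τ/t½ = 17/8 ≈ 2.125, so f = (1/2)^(17/8) ≈ 0.229251.
Cmin,ss = (D/Vd)·f/(1−f), so D = Cmin,ss·Vd·(1−f)/f.
D = 23 × 78 × (1−f)/f ≈ 23 × 78 × 3.36203 ≈ 6031.48 mg.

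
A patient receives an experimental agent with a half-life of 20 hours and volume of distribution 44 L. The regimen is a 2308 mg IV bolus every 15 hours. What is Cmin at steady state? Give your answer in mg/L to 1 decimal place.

k = ln2/t½ = ln2/20 ≈ 0.034657 h⁻¹; fraction remaining f = e^(−kτ) = e^(−0.034657×15) ≈ 0.5946.
At steady state, accumulation factor R = 1/(1 − e^(−kτ)) ≈ 2.4667.
Single-dose peak C₀ = D/Vd = 2308/44 ≈ 52.455 mg/L.
Steady-state peak Cmax,ss = C₀·R ≈ 52.455 × 2.4667 ≈ 129.391 mg/L.
One interval later, Cmin,ss = Cmax,ss·e^(−kτ) ≈ 129.391 × 0.5946 ≈ 76.936 mg/L.

76.9 mg/L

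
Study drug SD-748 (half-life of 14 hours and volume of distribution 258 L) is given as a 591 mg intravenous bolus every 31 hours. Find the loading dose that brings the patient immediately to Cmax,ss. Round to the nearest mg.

f = (1/2)^(31/14) ≈ 0.215493; accumulation ratio R = 1/(1−f) ≈ 1.27469.
Loading dose to hit Cmax,ss on first dose: D_load = D_maint·R ≈ 591 × 1.27469 ≈ 753.34 mg.

753 mg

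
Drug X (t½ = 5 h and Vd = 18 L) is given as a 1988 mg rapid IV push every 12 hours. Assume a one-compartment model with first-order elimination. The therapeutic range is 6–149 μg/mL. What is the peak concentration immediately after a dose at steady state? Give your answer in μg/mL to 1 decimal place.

136.3 μg/mL

Over one 12-h interval, 12/5 ≈ 2.4 half-lives elapse, leaving f ≈ 0.1895 of each dose.
At steady state, accumulation factor R = 1/(1 − e^(−kτ)) ≈ 1.2338.
Single-dose peak C₀ = D/Vd = 1988/18 ≈ 110.444 μg/mL.
Steady-state peak Cmax,ss = C₀·R ≈ 110.444 × 1.2338 ≈ 136.266 μg/mL.
Peak 136.3 μg/mL vs MTC 149 μg/mL: below toxic threshold.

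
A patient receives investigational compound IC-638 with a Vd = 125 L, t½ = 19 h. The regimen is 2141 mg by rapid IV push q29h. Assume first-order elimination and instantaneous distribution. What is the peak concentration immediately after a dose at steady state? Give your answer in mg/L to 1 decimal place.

Over one 29-h interval, 29/19 ≈ 1.5263 half-lives elapse, leaving f ≈ 0.3472 of each dose.
Accumulation ratio R = 1/(1 − f) ≈ 1/0.6528 ≈ 1.5319.
Each bolus raises the concentration by D/Vd = 2141/125 ≈ 17.128 mg/L.
Steady-state peak Cmax,ss = C₀·R ≈ 17.128 × 1.5319 ≈ 26.238 mg/L.

26.2 mg/L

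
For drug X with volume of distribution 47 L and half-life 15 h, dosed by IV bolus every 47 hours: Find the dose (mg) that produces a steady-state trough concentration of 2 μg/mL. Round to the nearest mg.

τ/t½ = 47/15 ≈ 3.1333, so f = (1/2)^(47/15) ≈ 0.113965.
Cmin,ss = (D/Vd)·f/(1−f), so D = Cmin,ss·Vd·(1−f)/f.
D = 2 × 47 × (1−f)/f ≈ 2 × 47 × 7.77462 ≈ 730.81 mg.

731 mg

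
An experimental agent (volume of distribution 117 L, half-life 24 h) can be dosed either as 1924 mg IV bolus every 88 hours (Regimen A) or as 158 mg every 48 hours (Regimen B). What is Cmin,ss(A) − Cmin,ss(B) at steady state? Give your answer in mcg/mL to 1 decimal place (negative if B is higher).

Regimen A: f = (1/2)^(88/24) ≈ 0.0787; Cmin,ss = (1924/117)·f/(1−f) ≈ 1.405 mcg/mL.
Regimen B: f = (1/2)^(48/24) ≈ 0.2500; Cmin,ss = (158/117)·f/(1−f) ≈ 0.450 mcg/mL.
Difference ≈ 1.405 − 0.450 ≈ 0.955 mcg/mL.

1.0 mcg/mL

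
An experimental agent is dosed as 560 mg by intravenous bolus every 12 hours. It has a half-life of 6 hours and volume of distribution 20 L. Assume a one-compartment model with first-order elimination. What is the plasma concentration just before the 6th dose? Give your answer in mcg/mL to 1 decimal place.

9.3 mcg/mL

f = (1/2)^(τ/t½) = (1/2)^(12/6) ≈ 0.2500.
C₀ = D/Vd = 560/20 ≈ 28.000 mcg/mL.
Before the 6th dose, 5 doses have been given. Superposition: Cmin = C₀·(f + f² + … + f^5).
≈ 28.000 × (0.2500 + 0.0625 + 0.0156 + 0.0039 + 0.0010) ≈ 28.000 × 0.3330 ≈ 9.324 mcg/mL.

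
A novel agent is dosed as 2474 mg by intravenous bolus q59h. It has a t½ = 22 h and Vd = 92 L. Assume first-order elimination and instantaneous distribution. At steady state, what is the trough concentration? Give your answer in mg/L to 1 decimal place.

5.0 mg/L

k = ln2/t½ = ln2/22 ≈ 0.031507 h⁻¹; fraction remaining f = e^(−kτ) = e^(−0.031507×59) ≈ 0.1558.
Accumulation ratio R = 1/(1 − f) ≈ 1/0.8442 ≈ 1.1846.
Single-dose peak C₀ = D/Vd = 2474/92 ≈ 26.891 mg/L.
Steady-state peak Cmax,ss = C₀·R ≈ 26.891 × 1.1846 ≈ 31.855 mg/L.
One interval later, Cmin,ss = Cmax,ss·e^(−kτ) ≈ 31.855 × 0.1558 ≈ 4.963 mg/L.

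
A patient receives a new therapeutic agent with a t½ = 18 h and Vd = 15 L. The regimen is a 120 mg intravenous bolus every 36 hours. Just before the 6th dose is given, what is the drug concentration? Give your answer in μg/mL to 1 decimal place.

f = (1/2)^(τ/t½) = (1/2)^(36/18) ≈ 0.2500.
C₀ = D/Vd = 120/15 ≈ 8.000 μg/mL.
Before the 6th dose, 5 doses have been given. Superposition: Cmin = C₀·(f + f² + … + f^5).
≈ 8.000 × (0.2500 + 0.0625 + 0.0156 + 0.0039 + 0.0010) ≈ 8.000 × 0.3330 ≈ 2.664 μg/mL.

2.7 μg/mL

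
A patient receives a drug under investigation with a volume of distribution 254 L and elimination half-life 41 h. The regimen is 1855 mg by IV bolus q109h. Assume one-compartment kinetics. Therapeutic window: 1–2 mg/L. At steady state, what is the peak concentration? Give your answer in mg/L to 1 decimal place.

τ/t½ = 109/41 ≈ 2.6585, so fraction remaining f = (1/2)^(109/41) ≈ 0.1584.
At steady state, accumulation factor R = 1/(1 − e^(−kτ)) ≈ 1.1882.
Each bolus raises the concentration by D/Vd = 1855/254 ≈ 7.303 mg/L.
Steady-state peak Cmax,ss = C₀·R ≈ 7.303 × 1.1882 ≈ 8.677 mg/L.
Peak 8.7 mg/L vs MTC 2 mg/L: exceeds toxic threshold.

8.7 mg/L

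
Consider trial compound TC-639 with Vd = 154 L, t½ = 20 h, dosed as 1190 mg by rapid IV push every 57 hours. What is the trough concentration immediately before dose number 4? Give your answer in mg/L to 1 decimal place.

1.2 mg/L

f = (1/2)^(τ/t½) = (1/2)^(57/20) ≈ 0.1387.
C₀ = D/Vd = 1190/154 ≈ 7.727 mg/L.
Before the 4th dose, 3 doses have been given. Superposition: Cmin = C₀·(f + f² + … + f^3).
≈ 7.727 × (0.1387 + 0.0192 + 0.0027) ≈ 7.727 × 0.1606 ≈ 1.241 mg/L.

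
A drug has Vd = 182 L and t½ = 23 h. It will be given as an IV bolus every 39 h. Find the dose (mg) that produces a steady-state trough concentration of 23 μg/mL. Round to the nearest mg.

τ/t½ = 39/23 ≈ 1.6957, so f = (1/2)^(39/23) ≈ 0.308715.
Cmin,ss = (D/Vd)·f/(1−f), so D = Cmin,ss·Vd·(1−f)/f.
D = 23 × 182 × (1−f)/f ≈ 23 × 182 × 2.23923 ≈ 9373.42 mg.

9373 mg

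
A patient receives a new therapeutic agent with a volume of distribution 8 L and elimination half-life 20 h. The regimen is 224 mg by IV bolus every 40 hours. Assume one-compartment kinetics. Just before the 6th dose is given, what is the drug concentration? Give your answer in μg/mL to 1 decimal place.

9.3 μg/mL

f = (1/2)^(τ/t½) = (1/2)^(40/20) ≈ 0.2500.
C₀ = D/Vd = 224/8 ≈ 28.000 μg/mL.
Before the 6th dose, 5 doses have been given. Superposition: Cmin = C₀·(f + f² + … + f^5).
≈ 28.000 × (0.2500 + 0.0625 + 0.0156 + 0.0039 + 0.0010) ≈ 28.000 × 0.3330 ≈ 9.324 μg/mL.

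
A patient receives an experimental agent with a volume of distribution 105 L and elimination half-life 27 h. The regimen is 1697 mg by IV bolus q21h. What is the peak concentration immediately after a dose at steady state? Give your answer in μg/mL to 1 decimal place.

38.8 μg/mL

k = ln2/t½ = ln2/27 ≈ 0.025672 h⁻¹; fraction remaining f = e^(−kτ) = e^(−0.025672×21) ≈ 0.5833.
Accumulation ratio R = 1/(1 − f) ≈ 1/0.4167 ≈ 2.3998.
Each bolus raises the concentration by D/Vd = 1697/105 ≈ 16.162 μg/mL.
Steady-state peak Cmax,ss = C₀·R ≈ 16.162 × 2.3998 ≈ 38.786 μg/mL.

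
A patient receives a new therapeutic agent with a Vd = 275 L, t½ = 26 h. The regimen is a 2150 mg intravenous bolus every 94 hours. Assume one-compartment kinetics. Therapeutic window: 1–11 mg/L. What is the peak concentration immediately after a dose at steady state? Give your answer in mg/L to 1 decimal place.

Over one 94-h interval, 94/26 ≈ 3.6154 half-lives elapse, leaving f ≈ 0.0816 of each dose.
At steady state, accumulation factor R = 1/(1 − e^(−kτ)) ≈ 1.0889.
Single-dose peak C₀ = D/Vd = 2150/275 ≈ 7.818 mg/L.
Steady-state peak Cmax,ss = C₀·R ≈ 7.818 × 1.0889 ≈ 8.513 mg/L.
Peak 8.5 mg/L vs MTC 11 mg/L: below toxic threshold.

8.5 mg/L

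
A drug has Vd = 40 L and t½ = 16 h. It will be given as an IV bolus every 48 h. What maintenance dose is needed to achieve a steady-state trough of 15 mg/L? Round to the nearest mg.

τ/t½ = 48/16 ≈ 3, so f = (1/2)^(48/16) ≈ 0.125000.
Cmin,ss = (D/Vd)·f/(1−f), so D = Cmin,ss·Vd·(1−f)/f.
D = 15 × 40 × (1−f)/f ≈ 15 × 40 × 7.00000 ≈ 4200.00 mg.

4200 mg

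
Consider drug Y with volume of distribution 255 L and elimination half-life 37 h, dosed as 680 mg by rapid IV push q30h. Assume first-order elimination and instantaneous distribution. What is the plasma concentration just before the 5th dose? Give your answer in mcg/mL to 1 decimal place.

f = (1/2)^(τ/t½) = (1/2)^(30/37) ≈ 0.5701.
C₀ = D/Vd = 680/255 ≈ 2.667 mcg/mL.
Before the 5th dose, 4 doses have been given. Superposition: Cmin = C₀·(f + f² + … + f^4).
≈ 2.667 × (0.5701 + 0.3250 + 0.1853 + 0.1056) ≈ 2.667 × 1.1860 ≈ 3.163 mcg/mL.

3.2 mcg/mL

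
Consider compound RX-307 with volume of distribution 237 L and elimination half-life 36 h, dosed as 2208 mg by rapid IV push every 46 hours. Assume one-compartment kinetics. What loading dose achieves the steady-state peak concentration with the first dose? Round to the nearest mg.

f = (1/2)^(46/36) ≈ 0.412430; accumulation ratio R = 1/(1−f) ≈ 1.70192.
Loading dose to hit Cmax,ss on first dose: D_load = D_maint·R ≈ 2208 × 1.70192 ≈ 3757.84 mg.

3758 mg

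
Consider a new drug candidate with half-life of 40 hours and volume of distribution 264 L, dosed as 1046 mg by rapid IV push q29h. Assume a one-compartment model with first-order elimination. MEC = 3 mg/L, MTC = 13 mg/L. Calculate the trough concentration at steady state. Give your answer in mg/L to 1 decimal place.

Over one 29-h interval, 29/40 ≈ 0.725 half-lives elapse, leaving f ≈ 0.6050 of each dose.
Accumulation ratio R = 1/(1 − f) ≈ 1/0.3950 ≈ 2.5316.
Single-dose peak C₀ = D/Vd = 1046/264 ≈ 3.962 mg/L.
Cmax,ss = C₀/(1 − f) ≈ 3.962/0.3950 ≈ 10.030 mg/L.
One interval later, Cmin,ss = Cmax,ss·e^(−kτ) ≈ 10.030 × 0.6050 ≈ 6.068 mg/L.
Trough 6.1 mg/L vs MEC 3 mg/L: adequate.

6.1 mg/L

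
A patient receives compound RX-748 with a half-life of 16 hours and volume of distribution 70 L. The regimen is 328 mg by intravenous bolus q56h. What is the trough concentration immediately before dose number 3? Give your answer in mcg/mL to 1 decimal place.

f = (1/2)^(τ/t½) = (1/2)^(56/16) ≈ 0.0884.
C₀ = D/Vd = 328/70 ≈ 4.686 mcg/mL.
Before the 3rd dose, 2 doses have been given. Superposition: Cmin = C₀·(f + f²).
≈ 4.686 × (0.0884 + 0.0078) ≈ 4.686 × 0.0962 ≈ 0.451 mcg/mL.

0.5 mcg/mL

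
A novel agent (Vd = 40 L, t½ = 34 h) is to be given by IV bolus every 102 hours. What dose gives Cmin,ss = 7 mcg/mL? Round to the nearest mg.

1960 mg

τ/t½ = 102/34 ≈ 3, so f = (1/2)^(102/34) ≈ 0.125000.
Cmin,ss = (D/Vd)·f/(1−f), so D = Cmin,ss·Vd·(1−f)/f.
D = 7 × 40 × (1−f)/f ≈ 7 × 40 × 7.00000 ≈ 1960.00 mg.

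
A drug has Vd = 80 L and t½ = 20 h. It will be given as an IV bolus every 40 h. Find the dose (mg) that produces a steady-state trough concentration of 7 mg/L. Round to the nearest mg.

1680 mg

τ/t½ = 40/20 ≈ 2, so f = (1/2)^(40/20) ≈ 0.250000.
Cmin,ss = (D/Vd)·f/(1−f), so D = Cmin,ss·Vd·(1−f)/f.
D = 7 × 80 × (1−f)/f ≈ 7 × 80 × 3.00000 ≈ 1680.00 mg.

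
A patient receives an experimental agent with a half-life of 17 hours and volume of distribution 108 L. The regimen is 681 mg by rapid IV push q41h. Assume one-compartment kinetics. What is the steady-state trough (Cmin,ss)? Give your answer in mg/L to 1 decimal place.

1.5 mg/L

k = ln2/t½ = ln2/17 ≈ 0.040773 h⁻¹; fraction remaining f = e^(−kτ) = e^(−0.040773×41) ≈ 0.1879.
Each bolus raises the concentration by D/Vd = 681/108 ≈ 6.306 mg/L.
Steady-state trough Cmin,ss = C₀·f/(1−f) ≈ 6.306 × 0.1879/0.8121 ≈ 1.459 mg/L.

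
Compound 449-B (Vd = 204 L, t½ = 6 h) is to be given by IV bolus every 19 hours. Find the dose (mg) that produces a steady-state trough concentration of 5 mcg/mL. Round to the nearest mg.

τ/t½ = 19/6 ≈ 3.1667, so f = (1/2)^(19/6) ≈ 0.111362.
Cmin,ss = (D/Vd)·f/(1−f), so D = Cmin,ss·Vd·(1−f)/f.
D = 5 × 204 × (1−f)/f ≈ 5 × 204 × 7.97972 ≈ 8139.31 mg.

8139 mg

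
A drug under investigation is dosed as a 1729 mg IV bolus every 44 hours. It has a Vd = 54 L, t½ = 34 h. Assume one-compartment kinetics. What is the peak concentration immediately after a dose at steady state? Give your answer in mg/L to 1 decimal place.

54.1 mg/L

Over one 44-h interval, 44/34 ≈ 1.2941 half-lives elapse, leaving f ≈ 0.4078 of each dose.
At steady state, accumulation factor R = 1/(1 − e^(−kτ)) ≈ 1.6886.
Single-dose peak C₀ = D/Vd = 1729/54 ≈ 32.019 mg/L.
Steady-state peak Cmax,ss = C₀·R ≈ 32.019 × 1.6886 ≈ 54.067 mg/L.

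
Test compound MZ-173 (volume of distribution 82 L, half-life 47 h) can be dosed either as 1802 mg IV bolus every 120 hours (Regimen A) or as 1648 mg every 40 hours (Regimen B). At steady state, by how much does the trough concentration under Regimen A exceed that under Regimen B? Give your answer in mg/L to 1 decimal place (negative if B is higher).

-20.5 mg/L

Regimen A: f = (1/2)^(120/47) ≈ 0.1704; Cmin,ss = (1802/82)·f/(1−f) ≈ 4.514 mg/L.
Regimen B: f = (1/2)^(40/47) ≈ 0.5544; Cmin,ss = (1648/82)·f/(1−f) ≈ 25.005 mg/L.
Difference ≈ 4.514 − 25.005 ≈ -20.491 mg/L.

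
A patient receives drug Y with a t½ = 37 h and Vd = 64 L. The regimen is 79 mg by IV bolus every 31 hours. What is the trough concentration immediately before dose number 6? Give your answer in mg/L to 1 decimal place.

f = (1/2)^(τ/t½) = (1/2)^(31/37) ≈ 0.5595.
C₀ = D/Vd = 79/64 ≈ 1.234 mg/L.
Before the 6th dose, 5 doses have been given. Superposition: Cmin = C₀·(f + f² + … + f^5).
≈ 1.234 × (0.5595 + 0.3130 + 0.1751 + 0.0980 + 0.0548) ≈ 1.234 × 1.2004 ≈ 1.481 mg/L.

1.5 mg/L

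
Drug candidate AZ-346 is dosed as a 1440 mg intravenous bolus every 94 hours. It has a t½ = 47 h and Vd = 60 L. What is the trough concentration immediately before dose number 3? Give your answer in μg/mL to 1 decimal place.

f = (1/2)^(τ/t½) = (1/2)^(94/47) ≈ 0.2500.
C₀ = D/Vd = 1440/60 ≈ 24.000 μg/mL.
Before the 3rd dose, 2 doses have been given. Superposition: Cmin = C₀·(f + f²).
≈ 24.000 × (0.2500 + 0.0625) ≈ 24.000 × 0.3125 ≈ 7.500 μg/mL.

7.5 μg/mL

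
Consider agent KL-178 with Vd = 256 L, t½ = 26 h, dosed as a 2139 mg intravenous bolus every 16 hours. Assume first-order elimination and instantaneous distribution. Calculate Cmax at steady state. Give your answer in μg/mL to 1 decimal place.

Over one 16-h interval, 16/26 ≈ 0.61538 half-lives elapse, leaving f ≈ 0.6528 of each dose.
Accumulation ratio R = 1/(1 − f) ≈ 1/0.3472 ≈ 2.8802.
Each bolus raises the concentration by D/Vd = 2139/256 ≈ 8.355 μg/mL.
Cmax,ss = C₀/(1 − f) ≈ 8.355/0.3472 ≈ 24.064 μg/mL.

24.1 μg/mL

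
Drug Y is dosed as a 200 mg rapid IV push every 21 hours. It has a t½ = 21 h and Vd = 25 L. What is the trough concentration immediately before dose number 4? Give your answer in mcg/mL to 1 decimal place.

f = (1/2)^(τ/t½) = (1/2)^(21/21) ≈ 0.5000.
C₀ = D/Vd = 200/25 ≈ 8.000 mcg/mL.
Before the 4th dose, 3 doses have been given. Superposition: Cmin = C₀·(f + f² + … + f^3).
≈ 8.000 × (0.5000 + 0.2500 + 0.1250) ≈ 8.000 × 0.8750 ≈ 7.000 mcg/mL.

7.0 mcg/mL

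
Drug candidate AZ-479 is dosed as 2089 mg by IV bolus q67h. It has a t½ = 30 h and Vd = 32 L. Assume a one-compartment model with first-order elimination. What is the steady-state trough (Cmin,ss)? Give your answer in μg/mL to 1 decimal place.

k = ln2/t½ = ln2/30 ≈ 0.023105 h⁻¹; fraction remaining f = e^(−kτ) = e^(−0.023105×67) ≈ 0.2127.
At steady state, accumulation factor R = 1/(1 − e^(−kτ)) ≈ 1.2702.
Single-dose peak C₀ = D/Vd = 2089/32 ≈ 65.281 μg/mL.
Cmax,ss = C₀/(1 − f) ≈ 65.281/0.7873 ≈ 82.918 μg/mL.
Steady-state trough Cmin,ss = Cmax,ss·f ≈ 82.918 × 0.2127 ≈ 17.637 μg/mL.

17.6 μg/mL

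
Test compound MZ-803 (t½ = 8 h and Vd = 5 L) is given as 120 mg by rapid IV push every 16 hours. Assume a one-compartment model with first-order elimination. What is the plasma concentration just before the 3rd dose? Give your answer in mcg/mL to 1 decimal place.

f = (1/2)^(τ/t½) = (1/2)^(16/8) ≈ 0.2500.
C₀ = D/Vd = 120/5 ≈ 24.000 mcg/mL.
Before the 3rd dose, 2 doses have been given. Superposition: Cmin = C₀·(f + f²).
≈ 24.000 × (0.2500 + 0.0625) ≈ 24.000 × 0.3125 ≈ 7.500 mcg/mL.

7.5 mcg/mL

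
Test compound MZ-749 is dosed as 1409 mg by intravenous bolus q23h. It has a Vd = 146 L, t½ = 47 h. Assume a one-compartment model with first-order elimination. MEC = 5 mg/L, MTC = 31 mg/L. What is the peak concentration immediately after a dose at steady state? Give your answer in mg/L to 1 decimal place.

Over one 23-h interval, 23/47 ≈ 0.48936 half-lives elapse, leaving f ≈ 0.7123 of each dose.
Accumulation ratio R = 1/(1 − f) ≈ 1/0.2877 ≈ 3.4758.
Each bolus raises the concentration by D/Vd = 1409/146 ≈ 9.651 mg/L.
Cmax,ss = C₀/(1 − f) ≈ 9.651/0.2877 ≈ 33.545 mg/L.
Peak 33.5 mg/L vs MTC 31 mg/L: exceeds toxic threshold.

33.5 mg/L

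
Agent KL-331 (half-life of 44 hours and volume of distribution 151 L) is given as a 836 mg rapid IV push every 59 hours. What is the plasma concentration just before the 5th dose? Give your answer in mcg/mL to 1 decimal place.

f = (1/2)^(τ/t½) = (1/2)^(59/44) ≈ 0.3948.
C₀ = D/Vd = 836/151 ≈ 5.536 mcg/mL.
Before the 5th dose, 4 doses have been given. Superposition: Cmin = C₀·(f + f² + … + f^4).
≈ 5.536 × (0.3948 + 0.1559 + 0.0615 + 0.0243) ≈ 5.536 × 0.6365 ≈ 3.524 mcg/mL.

3.5 mcg/mL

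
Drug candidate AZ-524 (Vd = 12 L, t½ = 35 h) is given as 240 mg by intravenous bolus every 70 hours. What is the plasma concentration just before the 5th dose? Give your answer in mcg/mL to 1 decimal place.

f = (1/2)^(τ/t½) = (1/2)^(70/35) ≈ 0.2500.
C₀ = D/Vd = 240/12 ≈ 20.000 mcg/mL.
Before the 5th dose, 4 doses have been given. Superposition: Cmin = C₀·(f + f² + … + f^4).
≈ 20.000 × (0.2500 + 0.0625 + 0.0156 + 0.0039) ≈ 20.000 × 0.3320 ≈ 6.640 mcg/mL.

6.6 mcg/mL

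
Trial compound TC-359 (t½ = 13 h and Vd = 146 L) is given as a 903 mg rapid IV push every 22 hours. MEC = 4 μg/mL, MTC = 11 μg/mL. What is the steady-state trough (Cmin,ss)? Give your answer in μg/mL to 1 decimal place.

Over one 22-h interval, 22/13 ≈ 1.6923 half-lives elapse, leaving f ≈ 0.3094 of each dose.
Single-dose peak C₀ = D/Vd = 903/146 ≈ 6.185 μg/mL.
Steady-state trough Cmin,ss = C₀·f/(1−f) ≈ 6.185 × 0.3094/0.6906 ≈ 2.771 μg/mL.
Trough 2.8 μg/mL vs MEC 4 μg/mL: subtherapeutic.

2.8 μg/mL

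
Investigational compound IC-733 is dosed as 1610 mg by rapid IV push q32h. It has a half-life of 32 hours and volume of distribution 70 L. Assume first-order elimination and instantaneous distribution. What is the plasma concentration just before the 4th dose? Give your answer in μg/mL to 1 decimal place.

f = (1/2)^(τ/t½) = (1/2)^(32/32) ≈ 0.5000.
C₀ = D/Vd = 1610/70 ≈ 23.000 μg/mL.
Before the 4th dose, 3 doses have been given. Superposition: Cmin = C₀·(f + f² + … + f^3).
≈ 23.000 × (0.5000 + 0.2500 + 0.1250) ≈ 23.000 × 0.8750 ≈ 20.125 μg/mL.

20.1 μg/mL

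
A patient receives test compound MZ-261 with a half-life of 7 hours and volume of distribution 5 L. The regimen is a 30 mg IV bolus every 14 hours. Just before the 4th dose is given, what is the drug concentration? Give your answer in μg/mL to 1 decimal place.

2.0 μg/mL

f = (1/2)^(τ/t½) = (1/2)^(14/7) ≈ 0.2500.
C₀ = D/Vd = 30/5 ≈ 6.000 μg/mL.
Before the 4th dose, 3 doses have been given. Superposition: Cmin = C₀·(f + f² + … + f^3).
≈ 6.000 × (0.2500 + 0.0625 + 0.0156) ≈ 6.000 × 0.3281 ≈ 1.969 μg/mL.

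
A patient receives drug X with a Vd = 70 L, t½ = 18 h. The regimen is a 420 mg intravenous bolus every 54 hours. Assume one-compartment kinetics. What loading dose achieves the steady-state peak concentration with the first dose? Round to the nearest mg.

480 mg

f = (1/2)^(54/18) ≈ 0.125000; accumulation ratio R = 1/(1−f) ≈ 1.14286.
Loading dose to hit Cmax,ss on first dose: D_load = D_maint·R ≈ 420 × 1.14286 ≈ 480.00 mg.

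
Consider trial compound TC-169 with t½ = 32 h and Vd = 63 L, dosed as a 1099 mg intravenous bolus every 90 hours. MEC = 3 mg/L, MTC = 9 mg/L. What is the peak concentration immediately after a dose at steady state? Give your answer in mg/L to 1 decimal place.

τ/t½ = 90/32 ≈ 2.8125, so fraction remaining f = (1/2)^(90/32) ≈ 0.1423.
Accumulation ratio R = 1/(1 − f) ≈ 1/0.8577 ≈ 1.1659.
Each bolus raises the concentration by D/Vd = 1099/63 ≈ 17.444 mg/L.
Steady-state peak Cmax,ss = C₀·R ≈ 17.444 × 1.1659 ≈ 20.338 mg/L.
Peak 20.3 mg/L vs MTC 9 mg/L: exceeds toxic threshold.

20.3 mg/L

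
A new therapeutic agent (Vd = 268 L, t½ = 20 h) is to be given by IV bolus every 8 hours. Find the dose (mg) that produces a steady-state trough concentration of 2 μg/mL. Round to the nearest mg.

171 mg

τ/t½ = 8/20 ≈ 0.4, so f = (1/2)^(8/20) ≈ 0.757858.
Cmin,ss = (D/Vd)·f/(1−f), so D = Cmin,ss·Vd·(1−f)/f.
D = 2 × 268 × (1−f)/f ≈ 2 × 268 × 0.31951 ≈ 171.26 mg.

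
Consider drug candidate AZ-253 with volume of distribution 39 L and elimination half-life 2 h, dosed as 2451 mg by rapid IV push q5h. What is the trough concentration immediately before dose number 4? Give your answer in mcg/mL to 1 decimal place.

f = (1/2)^(τ/t½) = (1/2)^(5/2) ≈ 0.1768.
C₀ = D/Vd = 2451/39 ≈ 62.846 mcg/mL.
Before the 4th dose, 3 doses have been given. Superposition: Cmin = C₀·(f + f² + … + f^3).
≈ 62.846 × (0.1768 + 0.0313 + 0.0055) ≈ 62.846 × 0.2136 ≈ 13.424 mcg/mL.

13.4 mcg/mL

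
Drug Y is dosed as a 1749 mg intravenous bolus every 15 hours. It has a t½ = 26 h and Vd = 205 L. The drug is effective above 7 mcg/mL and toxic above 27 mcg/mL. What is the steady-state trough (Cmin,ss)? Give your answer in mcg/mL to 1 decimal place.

17.4 mcg/mL

Over one 15-h interval, 15/26 ≈ 0.57692 half-lives elapse, leaving f ≈ 0.6704 of each dose.
Each bolus raises the concentration by D/Vd = 1749/205 ≈ 8.532 mcg/mL.
Steady-state trough Cmin,ss = C₀·f/(1−f) ≈ 8.532 × 0.6704/0.3296 ≈ 17.354 mcg/mL.
Trough 17.4 mcg/mL vs MEC 7 mcg/mL: adequate.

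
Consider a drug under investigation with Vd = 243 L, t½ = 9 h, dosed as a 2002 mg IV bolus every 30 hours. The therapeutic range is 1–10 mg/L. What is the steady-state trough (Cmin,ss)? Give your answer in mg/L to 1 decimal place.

0.9 mg/L

k = ln2/t½ = ln2/9 ≈ 0.077016 h⁻¹; fraction remaining f = e^(−kτ) = e^(−0.077016×30) ≈ 0.0992.
Each bolus raises the concentration by D/Vd = 2002/243 ≈ 8.239 mg/L.
Steady-state trough Cmin,ss = C₀·f/(1−f) ≈ 8.239 × 0.0992/0.9008 ≈ 0.907 mg/L.
Trough 0.9 mg/L vs MEC 1 mg/L: subtherapeutic.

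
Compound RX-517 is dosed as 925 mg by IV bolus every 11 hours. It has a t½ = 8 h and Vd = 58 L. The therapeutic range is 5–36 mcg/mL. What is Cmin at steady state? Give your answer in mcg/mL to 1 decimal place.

Over one 11-h interval, 11/8 ≈ 1.375 half-lives elapse, leaving f ≈ 0.3856 of each dose.
Accumulation ratio R = 1/(1 − f) ≈ 1/0.6144 ≈ 1.6276.
Each bolus raises the concentration by D/Vd = 925/58 ≈ 15.948 mcg/mL.
Cmax,ss = C₀/(1 − f) ≈ 15.948/0.6144 ≈ 25.957 mcg/mL.
One interval later, Cmin,ss = Cmax,ss·e^(−kτ) ≈ 25.957 × 0.3856 ≈ 10.009 mcg/mL.
Trough 10.0 mcg/mL vs MEC 5 mcg/mL: adequate.

10.0 mcg/mL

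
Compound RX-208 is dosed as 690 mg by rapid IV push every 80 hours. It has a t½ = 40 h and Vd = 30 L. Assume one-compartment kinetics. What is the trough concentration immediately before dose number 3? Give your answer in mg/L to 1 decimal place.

7.2 mg/L

f = (1/2)^(τ/t½) = (1/2)^(80/40) ≈ 0.2500.
C₀ = D/Vd = 690/30 ≈ 23.000 mg/L.
Before the 3rd dose, 2 doses have been given. Superposition: Cmin = C₀·(f + f²).
≈ 23.000 × (0.2500 + 0.0625) ≈ 23.000 × 0.3125 ≈ 7.188 mg/L.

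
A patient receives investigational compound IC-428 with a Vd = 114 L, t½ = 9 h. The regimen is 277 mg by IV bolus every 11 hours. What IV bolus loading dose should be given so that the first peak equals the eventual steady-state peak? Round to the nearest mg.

485 mg

f = (1/2)^(11/9) ≈ 0.428622; accumulation ratio R = 1/(1−f) ≈ 1.75015.
Loading dose to hit Cmax,ss on first dose: D_load = D_maint·R ≈ 277 × 1.75015 ≈ 484.79 mg.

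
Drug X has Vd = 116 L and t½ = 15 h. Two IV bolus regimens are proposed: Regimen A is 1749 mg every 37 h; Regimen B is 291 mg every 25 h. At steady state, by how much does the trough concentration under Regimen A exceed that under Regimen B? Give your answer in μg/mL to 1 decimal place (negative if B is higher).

Regimen A: f = (1/2)^(37/15) ≈ 0.1809; Cmin,ss = (1749/116)·f/(1−f) ≈ 3.330 μg/mL.
Regimen B: f = (1/2)^(25/15) ≈ 0.3150; Cmin,ss = (291/116)·f/(1−f) ≈ 1.154 μg/mL.
Difference ≈ 3.330 − 1.154 ≈ 2.176 μg/mL.

2.2 μg/mL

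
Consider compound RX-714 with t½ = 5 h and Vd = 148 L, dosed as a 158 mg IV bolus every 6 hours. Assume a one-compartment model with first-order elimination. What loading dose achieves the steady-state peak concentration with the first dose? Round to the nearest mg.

f = (1/2)^(6/5) ≈ 0.435275; accumulation ratio R = 1/(1−f) ≈ 1.77077.
Loading dose to hit Cmax,ss on first dose: D_load = D_maint·R ≈ 158 × 1.77077 ≈ 279.78 mg.

280 mg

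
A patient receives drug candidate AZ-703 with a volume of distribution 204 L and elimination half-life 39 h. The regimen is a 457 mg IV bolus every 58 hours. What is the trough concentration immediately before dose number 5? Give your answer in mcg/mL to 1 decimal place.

f = (1/2)^(τ/t½) = (1/2)^(58/39) ≈ 0.3567.
C₀ = D/Vd = 457/204 ≈ 2.240 mcg/mL.
Before the 5th dose, 4 doses have been given. Superposition: Cmin = C₀·(f + f² + … + f^4).
≈ 2.240 × (0.3567 + 0.1272 + 0.0454 + 0.0162) ≈ 2.240 × 0.5455 ≈ 1.222 mcg/mL.

1.2 mcg/mL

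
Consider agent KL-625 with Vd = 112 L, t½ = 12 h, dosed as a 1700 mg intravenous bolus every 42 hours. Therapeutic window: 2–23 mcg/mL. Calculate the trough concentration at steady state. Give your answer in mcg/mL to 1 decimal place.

1.5 mcg/mL

k = ln2/t½ = ln2/12 ≈ 0.057762 h⁻¹; fraction remaining f = e^(−kτ) = e^(−0.057762×42) ≈ 0.0884.
Single-dose peak C₀ = D/Vd = 1700/112 ≈ 15.179 mcg/mL.
Steady-state trough Cmin,ss = C₀·f/(1−f) ≈ 15.179 × 0.0884/0.9116 ≈ 1.472 mcg/mL.
Trough 1.5 mcg/mL vs MEC 2 mcg/mL: subtherapeutic.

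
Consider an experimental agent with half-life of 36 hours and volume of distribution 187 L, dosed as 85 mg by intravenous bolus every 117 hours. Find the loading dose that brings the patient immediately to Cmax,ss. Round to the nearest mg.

95 mg

f = (1/2)^(117/36) ≈ 0.105112; accumulation ratio R = 1/(1−f) ≈ 1.11746.
Loading dose to hit Cmax,ss on first dose: D_load = D_maint·R ≈ 85 × 1.11746 ≈ 94.98 mg.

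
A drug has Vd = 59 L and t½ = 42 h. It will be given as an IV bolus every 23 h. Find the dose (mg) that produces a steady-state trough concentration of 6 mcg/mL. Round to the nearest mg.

τ/t½ = 23/42 ≈ 0.54762, so f = (1/2)^(23/42) ≈ 0.684148.
Cmin,ss = (D/Vd)·f/(1−f), so D = Cmin,ss·Vd·(1−f)/f.
D = 6 × 59 × (1−f)/f ≈ 6 × 59 × 0.46167 ≈ 163.43 mg.

163 mg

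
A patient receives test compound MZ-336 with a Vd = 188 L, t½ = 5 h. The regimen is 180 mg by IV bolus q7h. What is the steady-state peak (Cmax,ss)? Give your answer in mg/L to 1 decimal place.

1.5 mg/L

Over one 7-h interval, 7/5 ≈ 1.4 half-lives elapse, leaving f ≈ 0.3789 of each dose.
Accumulation ratio R = 1/(1 − f) ≈ 1/0.6211 ≈ 1.6100.
Single-dose peak C₀ = D/Vd = 180/188 ≈ 0.957 mg/L.
Steady-state peak Cmax,ss = C₀·R ≈ 0.957 × 1.6100 ≈ 1.541 mg/L.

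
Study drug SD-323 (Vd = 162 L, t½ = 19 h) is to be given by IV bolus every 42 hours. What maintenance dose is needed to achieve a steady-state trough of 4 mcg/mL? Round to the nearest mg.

τ/t½ = 42/19 ≈ 2.2105, so f = (1/2)^(42/19) ≈ 0.216055.
Cmin,ss = (D/Vd)·f/(1−f), so D = Cmin,ss·Vd·(1−f)/f.
D = 4 × 162 × (1−f)/f ≈ 4 × 162 × 3.62845 ≈ 2351.24 mg.

2351 mg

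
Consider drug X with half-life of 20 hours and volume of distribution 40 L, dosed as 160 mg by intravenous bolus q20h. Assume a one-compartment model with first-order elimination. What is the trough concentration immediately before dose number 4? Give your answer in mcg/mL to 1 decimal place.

f = (1/2)^(τ/t½) = (1/2)^(20/20) ≈ 0.5000.
C₀ = D/Vd = 160/40 ≈ 4.000 mcg/mL.
Before the 4th dose, 3 doses have been given. Superposition: Cmin = C₀·(f + f² + … + f^3).
≈ 4.000 × (0.5000 + 0.2500 + 0.1250) ≈ 4.000 × 0.8750 ≈ 3.500 mcg/mL.

3.5 mcg/mL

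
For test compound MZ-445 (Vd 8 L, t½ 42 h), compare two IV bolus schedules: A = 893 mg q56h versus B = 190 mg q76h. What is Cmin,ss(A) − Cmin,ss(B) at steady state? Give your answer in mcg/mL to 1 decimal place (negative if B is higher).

Regimen A: f = (1/2)^(56/42) ≈ 0.3969; Cmin,ss = (893/8)·f/(1−f) ≈ 73.460 mcg/mL.
Regimen B: f = (1/2)^(76/42) ≈ 0.2853; Cmin,ss = (190/8)·f/(1−f) ≈ 9.481 mcg/mL.
Difference ≈ 73.460 − 9.481 ≈ 63.979 mcg/mL.

64.0 mcg/mL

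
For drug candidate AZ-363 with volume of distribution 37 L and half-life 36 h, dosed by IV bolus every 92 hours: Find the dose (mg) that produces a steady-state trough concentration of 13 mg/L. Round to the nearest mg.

τ/t½ = 92/36 ≈ 2.5556, so f = (1/2)^(92/36) ≈ 0.170099.
Cmin,ss = (D/Vd)·f/(1−f), so D = Cmin,ss·Vd·(1−f)/f.
D = 13 × 37 × (1−f)/f ≈ 13 × 37 × 4.87893 ≈ 2346.77 mg.

2347 mg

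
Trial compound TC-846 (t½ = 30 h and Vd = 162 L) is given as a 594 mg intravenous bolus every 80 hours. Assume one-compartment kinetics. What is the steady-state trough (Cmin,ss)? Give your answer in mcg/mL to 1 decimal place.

Over one 80-h interval, 80/30 ≈ 2.6667 half-lives elapse, leaving f ≈ 0.1575 of each dose.
At steady state, accumulation factor R = 1/(1 − e^(−kτ)) ≈ 1.1869.
Single-dose peak C₀ = D/Vd = 594/162 ≈ 3.667 mcg/mL.
Cmax,ss = C₀/(1 − f) ≈ 3.667/0.8425 ≈ 4.353 mcg/mL.
One interval later, Cmin,ss = Cmax,ss·e^(−kτ) ≈ 4.353 × 0.1575 ≈ 0.686 mcg/mL.

0.7 mcg/mL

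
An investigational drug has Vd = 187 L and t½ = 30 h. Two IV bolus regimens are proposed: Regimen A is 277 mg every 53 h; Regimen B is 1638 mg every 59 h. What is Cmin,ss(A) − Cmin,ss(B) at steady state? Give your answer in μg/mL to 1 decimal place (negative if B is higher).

Regimen A: f = (1/2)^(53/30) ≈ 0.2939; Cmin,ss = (277/187)·f/(1−f) ≈ 0.617 μg/mL.
Regimen B: f = (1/2)^(59/30) ≈ 0.2558; Cmin,ss = (1638/187)·f/(1−f) ≈ 3.011 μg/mL.
Difference ≈ 0.617 − 3.011 ≈ -2.394 μg/mL.

-2.4 μg/mL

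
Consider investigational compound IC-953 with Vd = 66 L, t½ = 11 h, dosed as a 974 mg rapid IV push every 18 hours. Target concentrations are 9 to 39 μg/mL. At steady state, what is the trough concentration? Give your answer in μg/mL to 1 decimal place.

Over one 18-h interval, 18/11 ≈ 1.6364 half-lives elapse, leaving f ≈ 0.3217 of each dose.
Each bolus raises the concentration by D/Vd = 974/66 ≈ 14.758 μg/mL.
Steady-state trough Cmin,ss = C₀·f/(1−f) ≈ 14.758 × 0.3217/0.6783 ≈ 6.999 μg/mL.
Trough 7.0 μg/mL vs MEC 9 μg/mL: subtherapeutic.

7.0 μg/mL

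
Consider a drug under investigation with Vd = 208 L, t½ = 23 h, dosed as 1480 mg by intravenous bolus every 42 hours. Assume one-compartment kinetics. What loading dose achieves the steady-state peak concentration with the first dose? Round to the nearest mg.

2061 mg

f = (1/2)^(42/23) ≈ 0.282029; accumulation ratio R = 1/(1−f) ≈ 1.39281.
Loading dose to hit Cmax,ss on first dose: D_load = D_maint·R ≈ 1480 × 1.39281 ≈ 2061.36 mg.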